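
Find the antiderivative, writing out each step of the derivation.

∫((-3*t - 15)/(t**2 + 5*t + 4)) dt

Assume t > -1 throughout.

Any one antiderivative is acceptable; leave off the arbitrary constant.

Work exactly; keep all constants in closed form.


Step 1. Decompose ∫((-3*t - 15)/(t**2 + 5*t + 4)) dt by partial fractions, (-3*t - 15)/(t**2 + 5*t + 4) = 1/(t + 4) - 4/(t + 1): now ∫(-4/(t + 1)) dt + ∫(1/(t + 4)) dt.
Step 2. Evaluate the standard form [assuming t > -1]: now -4*log(t + 1) + ∫(1/(t + 4)) dt.
Step 3. Evaluate the standard form [assuming t > -4]: now -4*log(t + 1) + log(t + 4).
Answer: -4*log(t + 1) + log(t + 4).


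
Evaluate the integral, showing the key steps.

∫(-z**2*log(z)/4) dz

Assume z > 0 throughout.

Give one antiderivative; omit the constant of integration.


Step 1. Integrate ∫(-z**2*log(z)/4) dz by parts with u = log(z), dv = (-z**2/4) dz, so v = -z**3/12 [assuming z > 0]: now -z**3*log(z)/12 + ∫(z**2/12) dz.
Step 2. Evaluate the standard form: now -z**3*log(z)/12 + z**3/36.
Answer: -z**3*log(z)/12 + z**3/36.


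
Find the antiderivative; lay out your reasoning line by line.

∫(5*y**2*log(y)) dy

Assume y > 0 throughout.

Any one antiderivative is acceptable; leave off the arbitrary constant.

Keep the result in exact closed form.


Step 1. Integrate ∫(5*y**2*log(y)) dy by parts with u = log(y), dv = (5*y**2) dy, so v = 5*y**3/3 [assuming y > 0]: now 5*y**3*log(y)/3 + ∫(-5*y**2/3) dy.
Step 2. Evaluate the standard form: now 5*y**3*log(y)/3 - 5*y**3/9.
Answer: 5*y**3*log(y)/3 - 5*y**3/9.


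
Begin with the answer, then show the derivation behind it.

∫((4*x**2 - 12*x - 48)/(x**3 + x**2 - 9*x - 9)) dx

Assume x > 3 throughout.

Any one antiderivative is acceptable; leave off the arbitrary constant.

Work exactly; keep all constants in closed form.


The answer is -2*log(x - 3) + 4*log(x + 1) + 2*log(x + 3).
Step 1. Decompose ∫((4*x**2 - 12*x - 48)/(x**3 + x**2 - 9*x - 9)) dx by partial fractions, (4*x**2 - 12*x - 48)/(x**3 + x**2 - 9*x - 9) = 2/(x + 3) + 4/(x + 1) - 2/(x - 3): now ∫(-2/(x - 3)) dx + ∫(4/(x + 1)) dx + ∫(2/(x + 3)) dx.
Step 2. Evaluate the standard form [assuming x > -1]: now 4*log(x + 1) + ∫(-2/(x - 3)) dx + ∫(2/(x + 3)) dx.
Step 3. Evaluate the standard form [assuming x > -3]: now 4*log(x + 1) + 2*log(x + 3) + ∫(-2/(x - 3)) dx.
Step 4. Evaluate the standard form [assuming x > 3]: now -2*log(x - 3) + 4*log(x + 1) + 2*log(x + 3).
Answer: -2*log(x - 3) + 4*log(x + 1) + 2*log(x + 3).


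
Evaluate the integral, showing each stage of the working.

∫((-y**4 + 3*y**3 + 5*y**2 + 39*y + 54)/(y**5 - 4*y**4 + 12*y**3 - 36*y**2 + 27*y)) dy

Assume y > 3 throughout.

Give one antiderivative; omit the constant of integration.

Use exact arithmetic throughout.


Step 1. Decompose ∫((-y**4 + 3*y**3 + 5*y**2 + 39*y + 54)/(y**5 - 4*y**4 + 12*y**3 - 36*y**2 + 27*y)) dy by partial fractions, (-y**4 + 3*y**3 + 5*y**2 + 39*y + 54)/(y**5 - 4*y**4 + 12*y**3 - 36*y**2 + 27*y) = -2/(y**2 + 9) - 5/(y - 1) + 2/(y - 3) + 2/y: now ∫(2/y) dy + ∫(2/(y - 3)) dy + ∫(-5/(y - 1)) dy + ∫(-2/(y**2 + 9)) dy.
Step 2. Evaluate the standard form [assuming y > 0]: now 2*log(y) + ∫(2/(y - 3)) dy + ∫(-5/(y - 1)) dy + ∫(-2/(y**2 + 9)) dy.
Step 3. Evaluate the standard form [assuming y > 3]: now 2*log(y) + 2*log(y - 3) + ∫(-5/(y - 1)) dy + ∫(-2/(y**2 + 9)) dy.
Step 4. Evaluate the standard form [assuming y > 1]: now 2*log(y) + 2*log(y - 3) - 5*log(y - 1) + ∫(-2/(y**2 + 9)) dy.
Step 5. Evaluate the standard form: now 2*log(y) + 2*log(y - 3) - 5*log(y - 1) - 2*atan(y/3)/3.
Answer: 2*log(y) + 2*log(y - 3) - 5*log(y - 1) - 2*atan(y/3)/3.


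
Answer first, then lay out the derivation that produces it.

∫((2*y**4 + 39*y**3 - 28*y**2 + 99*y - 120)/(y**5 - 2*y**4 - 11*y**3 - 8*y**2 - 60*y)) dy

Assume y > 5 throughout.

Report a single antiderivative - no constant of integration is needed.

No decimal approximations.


The answer is 2*log(y) + 5*log(y - 5) - 5*log(y + 3) + 3*atan(y/2)/2.
Step 1. Decompose ∫((2*y**4 + 39*y**3 - 28*y**2 + 99*y - 120)/(y**5 - 2*y**4 - 11*y**3 - 8*y**2 - 60*y)) dy by partial fractions, (2*y**4 + 39*y**3 - 28*y**2 + 99*y - 120)/(y**5 - 2*y**4 - 11*y**3 - 8*y**2 - 60*y) = 3/(y**2 + 4) - 5/(y + 3) + 5/(y - 5) + 2/y: now ∫(2/y) dy + ∫(5/(y - 5)) dy + ∫(-5/(y + 3)) dy + ∫(3/(y**2 + 4)) dy.
Step 2. Evaluate the standard form [assuming y > 0]: now 2*log(y) + ∫(5/(y - 5)) dy + ∫(-5/(y + 3)) dy + ∫(3/(y**2 + 4)) dy.
Step 3. Evaluate the standard form [assuming y > 5]: now 2*log(y) + 5*log(y - 5) + ∫(-5/(y + 3)) dy + ∫(3/(y**2 + 4)) dy.
Step 4. Evaluate the standard form [assuming y > -3]: now 2*log(y) + 5*log(y - 5) - 5*log(y + 3) + ∫(3/(y**2 + 4)) dy.
Step 5. Evaluate the standard form: now 2*log(y) + 5*log(y - 5) - 5*log(y + 3) + 3*atan(y/2)/2.
Answer: 2*log(y) + 5*log(y - 5) - 5*log(y + 3) + 3*atan(y/2)/2.


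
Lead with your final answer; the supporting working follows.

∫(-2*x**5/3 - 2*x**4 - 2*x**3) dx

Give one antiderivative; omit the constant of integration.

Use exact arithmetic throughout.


The answer is -x**6/9 - 2*x**5/5 - x**4/2.
Step 1. Rewrite: now ∫(-2*x**3) dx + ∫(-2*x**4) dx + ∫(-2*x**5/3) dx.
Step 2. Evaluate the standard form: now -x**4/2 + ∫(-2*x**4) dx + ∫(-2*x**5/3) dx.
Step 3. Evaluate the standard form: now -2*x**5/5 - x**4/2 + ∫(-2*x**5/3) dx.
Step 4. Evaluate the standard form: now -x**6/9 - 2*x**5/5 - x**4/2.
Answer: -x**6/9 - 2*x**5/5 - x**4/2.


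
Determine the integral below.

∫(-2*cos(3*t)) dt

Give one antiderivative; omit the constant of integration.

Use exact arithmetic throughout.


Answer: -2*sin(3*t)/3.


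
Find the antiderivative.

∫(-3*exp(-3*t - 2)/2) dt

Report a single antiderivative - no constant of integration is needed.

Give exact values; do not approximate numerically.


Answer: exp(-3*t - 2)/2.


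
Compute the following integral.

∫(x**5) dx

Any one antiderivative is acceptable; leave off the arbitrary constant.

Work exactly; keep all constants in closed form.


Answer: x**6/6.


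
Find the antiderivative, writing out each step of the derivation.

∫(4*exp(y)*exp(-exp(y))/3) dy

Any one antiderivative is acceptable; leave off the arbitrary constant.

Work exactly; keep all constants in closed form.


Step 1. Substitute u = exp(y), turning ∫(4*exp(y)*exp(-exp(y))/3) dy into ∫(4*exp(-u)/3) du: now ∫(4*exp(-u)/3) du.
Step 2. Evaluate the standard form: now -4*exp(-u)/3.
Step 3. Substitute back u = exp(y): now -4*exp(-exp(y))/3.
Answer: -4*exp(-exp(y))/3.


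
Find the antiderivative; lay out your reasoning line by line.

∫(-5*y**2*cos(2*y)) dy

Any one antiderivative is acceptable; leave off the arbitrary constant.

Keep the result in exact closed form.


Step 1. Integrate ∫(-5*y**2*cos(2*y)) dy by parts with u = y**2, dv = (-5*cos(2*y)) dy, so v = -5*sin(2*y)/2: now -5*y**2*sin(2*y)/2 + ∫(5*y*sin(2*y)) dy.
Step 2. Integrate ∫(5*y*sin(2*y)) dy by parts with u = y, dv = (5*sin(2*y)) dy, so v = -5*cos(2*y)/2: now -5*y**2*sin(2*y)/2 - 5*y*cos(2*y)/2 + ∫(5*cos(2*y)/2) dy.
Step 3. Evaluate the standard form: now -5*y**2*sin(2*y)/2 - 5*y*cos(2*y)/2 + 5*sin(2*y)/4.
Answer: -5*y**2*sin(2*y)/2 - 5*y*cos(2*y)/2 + 5*sin(2*y)/4.


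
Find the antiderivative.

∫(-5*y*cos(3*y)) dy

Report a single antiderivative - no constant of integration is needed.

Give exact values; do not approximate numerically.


Answer: -5*y*sin(3*y)/3 - 5*cos(3*y)/9.


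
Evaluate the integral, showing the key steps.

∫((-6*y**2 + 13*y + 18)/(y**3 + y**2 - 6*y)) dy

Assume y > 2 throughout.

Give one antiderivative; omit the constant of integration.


Step 1. Decompose ∫((-6*y**2 + 13*y + 18)/(y**3 + y**2 - 6*y)) dy by partial fractions, (-6*y**2 + 13*y + 18)/(y**3 + y**2 - 6*y) = -5/(y + 3) + 2/(y - 2) - 3/y: now ∫(-3/y) dy + ∫(2/(y - 2)) dy + ∫(-5/(y + 3)) dy.
Step 2. Evaluate the standard form [assuming y > -3]: now -5*log(y + 3) + ∫(-3/y) dy + ∫(2/(y - 2)) dy.
Step 3. Evaluate the standard form [assuming y > 2]: now 2*log(y - 2) - 5*log(y + 3) + ∫(-3/y) dy.
Step 4. Evaluate the standard form [assuming y > 0]: now -3*log(y) + 2*log(y - 2) - 5*log(y + 3).
Answer: -3*log(y) + 2*log(y - 2) - 5*log(y + 3).


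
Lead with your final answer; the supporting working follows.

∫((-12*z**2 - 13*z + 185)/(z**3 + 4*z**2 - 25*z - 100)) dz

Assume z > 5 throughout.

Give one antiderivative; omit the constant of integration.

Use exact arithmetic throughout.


The answer is -2*log(z - 5) - 5*log(z + 4) - 5*log(z + 5).
Step 1. Decompose ∫((-12*z**2 - 13*z + 185)/(z**3 + 4*z**2 - 25*z - 100)) dz by partial fractions, (-12*z**2 - 13*z + 185)/(z**3 + 4*z**2 - 25*z - 100) = -5/(z + 5) - 5/(z + 4) - 2/(z - 5): now ∫(-2/(z - 5)) dz + ∫(-5/(z + 4)) dz + ∫(-5/(z + 5)) dz.
Step 2. Evaluate the standard form [assuming z > -4]: now -5*log(z + 4) + ∫(-2/(z - 5)) dz + ∫(-5/(z + 5)) dz.
Step 3. Evaluate the standard form [assuming z > -5]: now -5*log(z + 4) - 5*log(z + 5) + ∫(-2/(z - 5)) dz.
Step 4. Evaluate the standard form [assuming z > 5]: now -2*log(z - 5) - 5*log(z + 4) - 5*log(z + 5).
Answer: -2*log(z - 5) - 5*log(z + 4) - 5*log(z + 5).


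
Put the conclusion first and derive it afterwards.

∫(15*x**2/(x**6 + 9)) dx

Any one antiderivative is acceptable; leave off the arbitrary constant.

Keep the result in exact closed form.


The answer is 5*atan(x**3/3)/3.
Step 1. Substitute u = x**3, turning ∫(15*x**2/(x**6 + 9)) dx into ∫(5/(u**2 + 9)) du: now ∫(5/(u**2 + 9)) du.
Step 2. Evaluate the standard form: now 5*atan(u/3)/3.
Step 3. Substitute back u = x**3: now 5*atan(x**3/3)/3.
Answer: 5*atan(x**3/3)/3.


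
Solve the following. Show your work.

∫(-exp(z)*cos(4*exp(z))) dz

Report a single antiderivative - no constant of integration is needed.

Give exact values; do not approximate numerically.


Step 1. Substitute u = exp(z), turning ∫(-exp(z)*cos(4*exp(z))) dz into ∫(-cos(4*u)) du: now ∫(-cos(4*u)) du.
Step 2. Evaluate the standard form: now -sin(4*u)/4.
Step 3. Substitute back u = exp(z): now -sin(4*exp(z))/4.
Answer: -sin(4*exp(z))/4.


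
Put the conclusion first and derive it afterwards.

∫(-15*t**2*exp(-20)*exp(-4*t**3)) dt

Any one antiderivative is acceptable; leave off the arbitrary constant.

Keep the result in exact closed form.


The answer is 5*exp(-4*t**3 - 20)/4.
Step 1. Substitute u = t**3 + 5, turning ∫(-15*t**2*exp(-20)*exp(-4*t**3)) dt into ∫(-5*exp(-4*u)) du: now ∫(-5*exp(-4*u)) du.
Step 2. Evaluate the standard form: now 5*exp(-4*u)/4.
Step 3. Substitute back u = t**3 + 5: now 5*exp(-4*t**3 - 20)/4.
Answer: 5*exp(-4*t**3 - 20)/4.


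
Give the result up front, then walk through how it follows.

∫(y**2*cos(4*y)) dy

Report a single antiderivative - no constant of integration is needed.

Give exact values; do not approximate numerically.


The answer is y**2*sin(4*y)/4 + y*cos(4*y)/8 - sin(4*y)/32.
Step 1. Integrate ∫(y**2*cos(4*y)) dy by parts with u = y**2, dv = (cos(4*y)) dy, so v = sin(4*y)/4: now y**2*sin(4*y)/4 + ∫(-y*sin(4*y)/2) dy.
Step 2. Integrate ∫(-y*sin(4*y)/2) dy by parts with u = y, dv = (-sin(4*y)/2) dy, so v = cos(4*y)/8: now y**2*sin(4*y)/4 + y*cos(4*y)/8 + ∫(-cos(4*y)/8) dy.
Step 3. Evaluate the standard form: now y**2*sin(4*y)/4 + y*cos(4*y)/8 - sin(4*y)/32.
Answer: y**2*sin(4*y)/4 + y*cos(4*y)/8 - sin(4*y)/32.


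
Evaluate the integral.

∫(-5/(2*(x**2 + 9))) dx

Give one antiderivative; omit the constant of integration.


Answer: -5*atan(x/3)/6.


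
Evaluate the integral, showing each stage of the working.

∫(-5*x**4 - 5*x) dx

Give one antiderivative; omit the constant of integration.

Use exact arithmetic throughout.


Step 1. Rewrite: now ∫(-5*x) dx + ∫(-5*x**4) dx.
Step 2. Evaluate the standard form: now -5*x**2/2 + ∫(-5*x**4) dx.
Step 3. Evaluate the standard form: now -x**5 - 5*x**2/2.
Answer: -x**5 - 5*x**2/2.


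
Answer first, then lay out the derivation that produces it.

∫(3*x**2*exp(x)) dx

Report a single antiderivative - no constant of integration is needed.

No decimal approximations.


The answer is 3*x**2*exp(x) - 6*x*exp(x) + 6*exp(x).
Step 1. Integrate ∫(3*x**2*exp(x)) dx by parts with u = x**2, dv = (3*exp(x)) dx, so v = 3*exp(x): now 3*x**2*exp(x) + ∫(-6*x*exp(x)) dx.
Step 2. Integrate ∫(-6*x*exp(x)) dx by parts with u = x, dv = (-6*exp(x)) dx, so v = -6*exp(x): now 3*x**2*exp(x) - 6*x*exp(x) + ∫(6*exp(x)) dx.
Step 3. Evaluate the standard form: now 3*x**2*exp(x) - 6*x*exp(x) + 6*exp(x).
Answer: 3*x**2*exp(x) - 6*x*exp(x) + 6*exp(x).


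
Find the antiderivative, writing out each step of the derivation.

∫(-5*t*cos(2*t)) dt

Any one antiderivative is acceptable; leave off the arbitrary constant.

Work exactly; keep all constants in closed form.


Step 1. Integrate ∫(-5*t*cos(2*t)) dt by parts with u = t, dv = (-5*cos(2*t)) dt, so v = -5*sin(2*t)/2: now -5*t*sin(2*t)/2 + ∫(5*sin(2*t)/2) dt.
Step 2. Evaluate the standard form: now -5*t*sin(2*t)/2 - 5*cos(2*t)/4.
Answer: -5*t*sin(2*t)/2 - 5*cos(2*t)/4.


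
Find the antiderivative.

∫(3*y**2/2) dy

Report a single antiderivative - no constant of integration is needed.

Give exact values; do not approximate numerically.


Answer: y**3/2.


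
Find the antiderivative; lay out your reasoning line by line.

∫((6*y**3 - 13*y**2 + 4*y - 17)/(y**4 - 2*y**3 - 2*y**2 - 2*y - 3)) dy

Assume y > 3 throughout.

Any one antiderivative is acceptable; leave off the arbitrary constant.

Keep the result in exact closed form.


Step 1. Decompose ∫((6*y**3 - 13*y**2 + 4*y - 17)/(y**4 - 2*y**3 - 2*y**2 - 2*y - 3)) dy by partial fractions, (6*y**3 - 13*y**2 + 4*y - 17)/(y**4 - 2*y**3 - 2*y**2 - 2*y - 3) = 1/(y**2 + 1) + 5/(y + 1) + 1/(y - 3): now ∫(1/(y - 3)) dy + ∫(5/(y + 1)) dy + ∫(1/(y**2 + 1)) dy.
Step 2. Evaluate the standard form [assuming y > -1]: now 5*log(y + 1) + ∫(1/(y - 3)) dy + ∫(1/(y**2 + 1)) dy.
Step 3. Evaluate the standard form [assuming y > 3]: now log(y - 3) + 5*log(y + 1) + ∫(1/(y**2 + 1)) dy.
Step 4. Evaluate the standard form: now log(y - 3) + 5*log(y + 1) + atan(y).
Answer: log(y - 3) + 5*log(y + 1) + atan(y).


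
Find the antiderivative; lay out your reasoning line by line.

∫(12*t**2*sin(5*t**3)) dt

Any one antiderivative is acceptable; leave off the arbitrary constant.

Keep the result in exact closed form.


Step 1. Substitute u = t**3, turning ∫(12*t**2*sin(5*t**3)) dt into ∫(4*sin(5*u)) du: now ∫(4*sin(5*u)) du.
Step 2. Evaluate the standard form: now -4*cos(5*u)/5.
Step 3. Substitute back u = t**3: now -4*cos(5*t**3)/5.
Answer: -4*cos(5*t**3)/5.


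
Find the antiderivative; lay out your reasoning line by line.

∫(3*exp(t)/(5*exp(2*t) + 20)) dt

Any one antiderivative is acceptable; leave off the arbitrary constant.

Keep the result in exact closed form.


Step 1. Substitute u = exp(t), turning ∫(3*exp(t)/(5*exp(2*t) + 20)) dt into ∫(3/(5*(u**2 + 4))) du: now ∫(3/(5*(u**2 + 4))) du.
Step 2. Evaluate the standard form: now 3*atan(u/2)/10.
Step 3. Substitute back u = exp(t): now 3*atan(exp(t)/2)/10.
Answer: 3*atan(exp(t)/2)/10.


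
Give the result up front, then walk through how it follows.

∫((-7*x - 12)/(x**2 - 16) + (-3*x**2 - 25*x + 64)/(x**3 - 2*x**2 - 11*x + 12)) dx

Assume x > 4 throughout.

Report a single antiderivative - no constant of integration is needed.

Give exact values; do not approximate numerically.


The answer is -9*log(x - 4) - 3*log(x - 1) + 4*log(x + 3) - 2*log(x + 4).
Step 1. Rewrite: now ∫((-7*x - 12)/(x**2 - 16)) dx + ∫((-3*x**2 - 25*x + 64)/(x**3 - 2*x**2 - 11*x + 12)) dx.
Step 2. Decompose ∫((-7*x - 12)/(x**2 - 16)) dx by partial fractions, (-7*x - 12)/(x**2 - 16) = -2/(x + 4) - 5/(x - 4): now ∫((-3*x**2 - 25*x + 64)/(x**3 - 2*x**2 - 11*x + 12)) dx + ∫(-5/(x - 4)) dx + ∫(-2/(x + 4)) dx.
Step 3. Evaluate the standard form [assuming x > 4]: now -5*log(x - 4) + ∫((-3*x**2 - 25*x + 64)/(x**3 - 2*x**2 - 11*x + 12)) dx + ∫(-2/(x + 4)) dx.
Step 4. Evaluate the standard form [assuming x > -4]: now -5*log(x - 4) - 2*log(x + 4) + ∫((-3*x**2 - 25*x + 64)/(x**3 - 2*x**2 - 11*x + 12)) dx.
Step 5. Decompose ∫((-3*x**2 - 25*x + 64)/(x**3 - 2*x**2 - 11*x + 12)) dx by partial fractions, (-3*x**2 - 25*x + 64)/(x**3 - 2*x**2 - 11*x + 12) = 4/(x + 3) - 3/(x - 1) - 4/(x - 4): now -5*log(x - 4) - 2*log(x + 4) + ∫(-4/(x - 4)) dx + ∫(-3/(x - 1)) dx + ∫(4/(x + 3)) dx.
Step 6. Evaluate the standard form [assuming x > 4]: now -9*log(x - 4) - 2*log(x + 4) + ∫(-3/(x - 1)) dx + ∫(4/(x + 3)) dx.
Step 7. Evaluate the standard form [assuming x > 1]: now -9*log(x - 4) - 3*log(x - 1) - 2*log(x + 4) + ∫(4/(x + 3)) dx.
Step 8. Evaluate the standard form [assuming x > -3]: now -9*log(x - 4) - 3*log(x - 1) + 4*log(x + 3) - 2*log(x + 4).
Answer: -9*log(x - 4) - 3*log(x - 1) + 4*log(x + 3) - 2*log(x + 4).


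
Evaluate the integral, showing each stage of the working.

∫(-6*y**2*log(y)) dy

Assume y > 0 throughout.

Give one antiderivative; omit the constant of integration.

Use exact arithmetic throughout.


Step 1. Integrate ∫(-6*y**2*log(y)) dy by parts with u = log(y), dv = (-6*y**2) dy, so v = -2*y**3 [assuming y > 0]: now -2*y**3*log(y) + ∫(2*y**2) dy.
Step 2. Evaluate the standard form: now -2*y**3*log(y) + 2*y**3/3.
Answer: -2*y**3*log(y) + 2*y**3/3.


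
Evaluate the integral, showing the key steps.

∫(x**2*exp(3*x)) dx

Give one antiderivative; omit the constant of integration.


Step 1. Integrate ∫(x**2*exp(3*x)) dx by parts with u = x**2, dv = (exp(3*x)) dx, so v = exp(3*x)/3: now x**2*exp(3*x)/3 + ∫(-2*x*exp(3*x)/3) dx.
Step 2. Integrate ∫(-2*x*exp(3*x)/3) dx by parts with u = x, dv = (-2*exp(3*x)/3) dx, so v = -2*exp(3*x)/9: now x**2*exp(3*x)/3 - 2*x*exp(3*x)/9 + ∫(2*exp(3*x)/9) dx.
Step 3. Evaluate the standard form: now x**2*exp(3*x)/3 - 2*x*exp(3*x)/9 + 2*exp(3*x)/27.
Answer: x**2*exp(3*x)/3 - 2*x*exp(3*x)/9 + 2*exp(3*x)/27.


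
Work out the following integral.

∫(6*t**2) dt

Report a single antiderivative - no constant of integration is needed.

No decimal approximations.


Answer: 2*t**3.


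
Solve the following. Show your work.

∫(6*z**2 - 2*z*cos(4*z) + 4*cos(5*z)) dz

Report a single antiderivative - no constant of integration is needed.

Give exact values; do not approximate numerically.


Step 1. Rewrite: now ∫(6*z**2) dz + ∫(-2*z*cos(4*z)) dz + ∫(4*cos(5*z)) dz.
Step 2. Integrate ∫(-2*z*cos(4*z)) dz by parts with u = z, dv = (-2*cos(4*z)) dz, so v = -sin(4*z)/2: now -z*sin(4*z)/2 + ∫(6*z**2) dz + ∫(sin(4*z)/2) dz + ∫(4*cos(5*z)) dz.
Step 3. Evaluate the standard form: now -z*sin(4*z)/2 - cos(4*z)/8 + ∫(6*z**2) dz + ∫(4*cos(5*z)) dz.
Step 4. Evaluate the standard form: now 2*z**3 - z*sin(4*z)/2 - cos(4*z)/8 + ∫(4*cos(5*z)) dz.
Step 5. Evaluate the standard form: now 2*z**3 - z*sin(4*z)/2 + 4*sin(5*z)/5 - cos(4*z)/8.
Answer: 2*z**3 - z*sin(4*z)/2 + 4*sin(5*z)/5 - cos(4*z)/8.


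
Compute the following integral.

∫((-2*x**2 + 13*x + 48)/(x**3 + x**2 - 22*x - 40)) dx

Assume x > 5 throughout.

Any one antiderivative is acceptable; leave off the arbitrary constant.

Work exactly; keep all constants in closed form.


Answer: log(x - 5) - log(x + 2) - 2*log(x + 4).


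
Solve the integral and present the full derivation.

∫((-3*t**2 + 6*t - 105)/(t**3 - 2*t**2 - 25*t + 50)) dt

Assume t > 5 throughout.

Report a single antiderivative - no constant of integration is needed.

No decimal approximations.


Step 1. Decompose ∫((-3*t**2 + 6*t - 105)/(t**3 - 2*t**2 - 25*t + 50)) dt by partial fractions, (-3*t**2 + 6*t - 105)/(t**3 - 2*t**2 - 25*t + 50) = -3/(t + 5) + 5/(t - 2) - 5/(t - 5): now ∫(-5/(t - 5)) dt + ∫(5/(t - 2)) dt + ∫(-3/(t + 5)) dt.
Step 2. Evaluate the standard form [assuming t > -5]: now -3*log(t + 5) + ∫(-5/(t - 5)) dt + ∫(5/(t - 2)) dt.
Step 3. Evaluate the standard form [assuming t > 5]: now -5*log(t - 5) - 3*log(t + 5) + ∫(5/(t - 2)) dt.
Step 4. Evaluate the standard form [assuming t > 2]: now -5*log(t - 5) + 5*log(t - 2) - 3*log(t + 5).
Answer: -5*log(t - 5) + 5*log(t - 2) - 3*log(t + 5).


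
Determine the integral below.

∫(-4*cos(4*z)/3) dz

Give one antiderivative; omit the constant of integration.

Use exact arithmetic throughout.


Answer: -sin(4*z)/3.


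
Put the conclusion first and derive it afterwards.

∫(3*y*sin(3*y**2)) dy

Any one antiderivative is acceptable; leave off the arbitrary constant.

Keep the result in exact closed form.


The answer is -cos(3*y**2)/2.
Step 1. Substitute u = y**2, turning ∫(3*y*sin(3*y**2)) dy into ∫(3*sin(3*u)/2) du: now ∫(3*sin(3*u)/2) du.
Step 2. Evaluate the standard form: now -cos(3*u)/2.
Step 3. Substitute back u = y**2: now -cos(3*y**2)/2.
Answer: -cos(3*y**2)/2.


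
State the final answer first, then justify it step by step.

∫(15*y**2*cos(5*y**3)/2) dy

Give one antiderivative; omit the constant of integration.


The answer is sin(5*y**3)/2.
Step 1. Substitute u = y**3, turning ∫(15*y**2*cos(5*y**3)/2) dy into ∫(5*cos(5*u)/2) du: now ∫(5*cos(5*u)/2) du.
Step 2. Evaluate the standard form: now sin(5*u)/2.
Step 3. Substitute back u = y**3: now sin(5*y**3)/2.
Answer: sin(5*y**3)/2.


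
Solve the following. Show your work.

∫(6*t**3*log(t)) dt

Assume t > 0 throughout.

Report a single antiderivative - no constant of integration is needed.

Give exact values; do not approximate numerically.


Step 1. Integrate ∫(6*t**3*log(t)) dt by parts with u = log(t), dv = (6*t**3) dt, so v = 3*t**4/2 [assuming t > 0]: now 3*t**4*log(t)/2 + ∫(-3*t**3/2) dt.
Step 2. Evaluate the standard form: now 3*t**4*log(t)/2 - 3*t**4/8.
Answer: 3*t**4*log(t)/2 - 3*t**4/8.


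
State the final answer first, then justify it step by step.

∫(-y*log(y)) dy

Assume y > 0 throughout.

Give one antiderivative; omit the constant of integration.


The answer is -y**2*log(y)/2 + y**2/4.
Step 1. Integrate ∫(-y*log(y)) dy by parts with u = log(y), dv = (-y) dy, so v = -y**2/2 [assuming y > 0]: now -y**2*log(y)/2 + ∫(y/2) dy.
Step 2. Evaluate the standard form: now -y**2*log(y)/2 + y**2/4.
Answer: -y**2*log(y)/2 + y**2/4.


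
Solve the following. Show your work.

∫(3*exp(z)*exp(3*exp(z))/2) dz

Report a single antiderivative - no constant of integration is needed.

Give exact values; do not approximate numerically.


Step 1. Substitute u = exp(z), turning ∫(3*exp(z)*exp(3*exp(z))/2) dz into ∫(3*exp(3*u)/2) du: now ∫(3*exp(3*u)/2) du.
Step 2. Evaluate the standard form: now exp(3*u)/2.
Step 3. Substitute back u = exp(z): now exp(3*exp(z))/2.
Answer: exp(3*exp(z))/2.


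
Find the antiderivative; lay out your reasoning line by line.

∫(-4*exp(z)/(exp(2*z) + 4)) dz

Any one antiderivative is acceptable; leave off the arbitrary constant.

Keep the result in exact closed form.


Step 1. Substitute u = exp(z), turning ∫(-4*exp(z)/(exp(2*z) + 4)) dz into ∫(-4/(u**2 + 4)) du: now ∫(-4/(u**2 + 4)) du.
Step 2. Evaluate the standard form: now -2*atan(u/2).
Step 3. Substitute back u = exp(z): now -2*atan(exp(z)/2).
Answer: -2*atan(exp(z)/2).


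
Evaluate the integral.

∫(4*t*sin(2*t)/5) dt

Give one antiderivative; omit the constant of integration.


Answer: -2*t*cos(2*t)/5 + sin(2*t)/5.


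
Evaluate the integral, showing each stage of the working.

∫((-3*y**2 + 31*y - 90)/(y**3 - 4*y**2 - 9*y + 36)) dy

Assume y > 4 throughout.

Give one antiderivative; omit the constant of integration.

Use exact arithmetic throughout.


Step 1. Decompose ∫((-3*y**2 + 31*y - 90)/(y**3 - 4*y**2 - 9*y + 36)) dy by partial fractions, (-3*y**2 + 31*y - 90)/(y**3 - 4*y**2 - 9*y + 36) = -5/(y + 3) + 4/(y - 3) - 2/(y - 4): now ∫(-2/(y - 4)) dy + ∫(4/(y - 3)) dy + ∫(-5/(y + 3)) dy.
Step 2. Evaluate the standard form [assuming y > 4]: now -2*log(y - 4) + ∫(4/(y - 3)) dy + ∫(-5/(y + 3)) dy.
Step 3. Evaluate the standard form [assuming y > 3]: now -2*log(y - 4) + 4*log(y - 3) + ∫(-5/(y + 3)) dy.
Step 4. Evaluate the standard form [assuming y > -3]: now -2*log(y - 4) + 4*log(y - 3) - 5*log(y + 3).
Answer: -2*log(y - 4) + 4*log(y - 3) - 5*log(y + 3).


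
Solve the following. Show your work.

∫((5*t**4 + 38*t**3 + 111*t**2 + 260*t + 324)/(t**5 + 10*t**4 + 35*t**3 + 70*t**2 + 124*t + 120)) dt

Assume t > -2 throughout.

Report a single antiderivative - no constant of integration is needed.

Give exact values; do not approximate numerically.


Step 1. Decompose ∫((5*t**4 + 38*t**3 + 111*t**2 + 260*t + 324)/(t**5 + 10*t**4 + 35*t**3 + 70*t**2 + 124*t + 120)) dt by partial fractions, (5*t**4 + 38*t**3 + 111*t**2 + 260*t + 324)/(t**5 + 10*t**4 + 35*t**3 + 70*t**2 + 124*t + 120) = 4/(t**2 + 4) + 1/(t + 5) + 3/(t + 3) + 1/(t + 2): now ∫(1/(t + 2)) dt + ∫(3/(t + 3)) dt + ∫(1/(t + 5)) dt + ∫(4/(t**2 + 4)) dt.
Step 2. Evaluate the standard form [assuming t > -5]: now log(t + 5) + ∫(1/(t + 2)) dt + ∫(3/(t + 3)) dt + ∫(4/(t**2 + 4)) dt.
Step 3. Evaluate the standard form [assuming t > -3]: now 3*log(t + 3) + log(t + 5) + ∫(1/(t + 2)) dt + ∫(4/(t**2 + 4)) dt.
Step 4. Evaluate the standard form [assuming t > -2]: now log(t + 2) + 3*log(t + 3) + log(t + 5) + ∫(4/(t**2 + 4)) dt.
Step 5. Evaluate the standard form: now log(t + 2) + 3*log(t + 3) + log(t + 5) + 2*atan(t/2).
Answer: log(t + 2) + 3*log(t + 3) + log(t + 5) + 2*atan(t/2).


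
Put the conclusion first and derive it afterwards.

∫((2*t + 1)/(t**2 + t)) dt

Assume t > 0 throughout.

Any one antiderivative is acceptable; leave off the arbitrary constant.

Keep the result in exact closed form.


The answer is log(t) + log(t + 1).
Step 1. Decompose ∫((2*t + 1)/(t**2 + t)) dt by partial fractions, (2*t + 1)/(t**2 + t) = 1/(t + 1) + 1/t: now ∫(1/t) dt + ∫(1/(t + 1)) dt.
Step 2. Evaluate the standard form [assuming t > 0]: now log(t) + ∫(1/(t + 1)) dt.
Step 3. Evaluate the standard form [assuming t > -1]: now log(t) + log(t + 1).
Answer: log(t) + log(t + 1).


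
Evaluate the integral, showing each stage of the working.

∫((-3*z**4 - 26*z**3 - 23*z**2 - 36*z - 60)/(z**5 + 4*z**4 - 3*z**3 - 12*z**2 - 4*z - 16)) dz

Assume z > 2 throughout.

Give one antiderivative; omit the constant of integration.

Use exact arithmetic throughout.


Step 1. Decompose ∫((-3*z**4 - 26*z**3 - 23*z**2 - 36*z - 60)/(z**5 + 4*z**4 - 3*z**3 - 12*z**2 - 4*z - 16)) dz by partial fractions, (-3*z**4 - 26*z**3 - 23*z**2 - 36*z - 60)/(z**5 + 4*z**4 - 3*z**3 - 12*z**2 - 4*z - 16) = 2/(z**2 + 1) + 3/(z + 4) - 2/(z + 2) - 4/(z - 2): now ∫(-4/(z - 2)) dz + ∫(-2/(z + 2)) dz + ∫(3/(z + 4)) dz + ∫(2/(z**2 + 1)) dz.
Step 2. Evaluate the standard form [assuming z > 2]: now -4*log(z - 2) + ∫(-2/(z + 2)) dz + ∫(3/(z + 4)) dz + ∫(2/(z**2 + 1)) dz.
Step 3. Evaluate the standard form [assuming z > -2]: now -4*log(z - 2) - 2*log(z + 2) + ∫(3/(z + 4)) dz + ∫(2/(z**2 + 1)) dz.
Step 4. Evaluate the standard form [assuming z > -4]: now -4*log(z - 2) - 2*log(z + 2) + 3*log(z + 4) + ∫(2/(z**2 + 1)) dz.
Step 5. Evaluate the standard form: now -4*log(z - 2) - 2*log(z + 2) + 3*log(z + 4) + 2*atan(z).
Answer: -4*log(z - 2) - 2*log(z + 2) + 3*log(z + 4) + 2*atan(z).


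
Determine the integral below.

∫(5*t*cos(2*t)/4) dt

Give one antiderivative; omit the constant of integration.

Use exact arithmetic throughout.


Answer: 5*t*sin(2*t)/8 + 5*cos(2*t)/16.


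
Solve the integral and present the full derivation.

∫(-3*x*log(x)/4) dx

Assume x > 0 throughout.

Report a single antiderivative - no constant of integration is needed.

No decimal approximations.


Step 1. Integrate ∫(-3*x*log(x)/4) dx by parts with u = log(x), dv = (-3*x/4) dx, so v = -3*x**2/8 [assuming x > 0]: now -3*x**2*log(x)/8 + ∫(3*x/8) dx.
Step 2. Evaluate the standard form: now -3*x**2*log(x)/8 + 3*x**2/16.
Answer: -3*x**2*log(x)/8 + 3*x**2/16.


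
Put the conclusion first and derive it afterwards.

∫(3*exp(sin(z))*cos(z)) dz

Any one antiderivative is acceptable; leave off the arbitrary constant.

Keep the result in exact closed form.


The answer is 3*exp(sin(z)).
Step 1. Substitute u = sin(z), turning ∫(3*exp(sin(z))*cos(z)) dz into ∫(3*exp(u)) du: now ∫(3*exp(u)) du.
Step 2. Evaluate the standard form: now 3*exp(u).
Step 3. Substitute back u = sin(z): now 3*exp(sin(z)).
Answer: 3*exp(sin(z)).


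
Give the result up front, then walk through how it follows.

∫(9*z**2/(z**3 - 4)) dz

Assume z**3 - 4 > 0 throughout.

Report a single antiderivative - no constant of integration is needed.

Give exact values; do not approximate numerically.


The answer is 3*log(z**3 - 4).
Step 1. Substitute u = z**3 - 4, turning ∫(9*z**2/(z**3 - 4)) dz into ∫(3/u) du: now ∫(3/u) du.
Step 2. Evaluate the standard form [assuming u > 0]: now 3*log(u).
Step 3. Substitute back u = z**3 - 4: now 3*log(z**3 - 4).
Answer: 3*log(z**3 - 4).


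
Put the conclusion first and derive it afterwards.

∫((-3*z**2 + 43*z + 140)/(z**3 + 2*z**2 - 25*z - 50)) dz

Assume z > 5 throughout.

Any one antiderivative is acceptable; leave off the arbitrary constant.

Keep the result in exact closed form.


The answer is 4*log(z - 5) - 2*log(z + 2) - 5*log(z + 5).
Step 1. Decompose ∫((-3*z**2 + 43*z + 140)/(z**3 + 2*z**2 - 25*z - 50)) dz by partial fractions, (-3*z**2 + 43*z + 140)/(z**3 + 2*z**2 - 25*z - 50) = -5/(z + 5) - 2/(z + 2) + 4/(z - 5): now ∫(4/(z - 5)) dz + ∫(-2/(z + 2)) dz + ∫(-5/(z + 5)) dz.
Step 2. Evaluate the standard form [assuming z > -5]: now -5*log(z + 5) + ∫(4/(z - 5)) dz + ∫(-2/(z + 2)) dz.
Step 3. Evaluate the standard form [assuming z > -2]: now -2*log(z + 2) - 5*log(z + 5) + ∫(4/(z - 5)) dz.
Step 4. Evaluate the standard form [assuming z > 5]: now 4*log(z - 5) - 2*log(z + 2) - 5*log(z + 5).
Answer: 4*log(z - 5) - 2*log(z + 2) - 5*log(z + 5).


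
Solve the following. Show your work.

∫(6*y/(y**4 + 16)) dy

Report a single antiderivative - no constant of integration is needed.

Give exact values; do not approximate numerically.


Step 1. Substitute u = y**2, turning ∫(6*y/(y**4 + 16)) dy into ∫(3/(u**2 + 16)) du: now ∫(3/(u**2 + 16)) du.
Step 2. Evaluate the standard form: now 3*atan(u/4)/4.
Step 3. Substitute back u = y**2: now 3*atan(y**2/4)/4.
Answer: 3*atan(y**2/4)/4.


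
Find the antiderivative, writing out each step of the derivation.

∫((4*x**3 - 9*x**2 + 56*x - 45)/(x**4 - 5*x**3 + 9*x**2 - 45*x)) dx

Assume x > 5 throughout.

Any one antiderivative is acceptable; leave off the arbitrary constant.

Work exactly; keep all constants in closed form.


Step 1. Decompose ∫((4*x**3 - 9*x**2 + 56*x - 45)/(x**4 - 5*x**3 + 9*x**2 - 45*x)) dx by partial fractions, (4*x**3 - 9*x**2 + 56*x - 45)/(x**4 - 5*x**3 + 9*x**2 - 45*x) = -4/(x**2 + 9) + 3/(x - 5) + 1/x: now ∫(1/x) dx + ∫(3/(x - 5)) dx + ∫(-4/(x**2 + 9)) dx.
Step 2. Evaluate the standard form [assuming x > 0]: now log(x) + ∫(3/(x - 5)) dx + ∫(-4/(x**2 + 9)) dx.
Step 3. Evaluate the standard form [assuming x > 5]: now log(x) + 3*log(x - 5) + ∫(-4/(x**2 + 9)) dx.
Step 4. Evaluate the standard form: now log(x) + 3*log(x - 5) - 4*atan(x/3)/3.
Answer: log(x) + 3*log(x - 5) - 4*atan(x/3)/3.


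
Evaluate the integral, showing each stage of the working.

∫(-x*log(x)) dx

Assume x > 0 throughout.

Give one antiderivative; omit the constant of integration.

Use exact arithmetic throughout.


Step 1. Integrate ∫(-x*log(x)) dx by parts with u = log(x), dv = (-x) dx, so v = -x**2/2 [assuming x > 0]: now -x**2*log(x)/2 + ∫(x/2) dx.
Step 2. Evaluate the standard form: now -x**2*log(x)/2 + x**2/4.
Answer: -x**2*log(x)/2 + x**2/4.


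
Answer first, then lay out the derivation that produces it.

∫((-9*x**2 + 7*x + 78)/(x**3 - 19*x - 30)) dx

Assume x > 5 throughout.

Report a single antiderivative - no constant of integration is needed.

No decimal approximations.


The answer is -2*log(x - 5) - 4*log(x + 2) - 3*log(x + 3).
Step 1. Decompose ∫((-9*x**2 + 7*x + 78)/(x**3 - 19*x - 30)) dx by partial fractions, (-9*x**2 + 7*x + 78)/(x**3 - 19*x - 30) = -3/(x + 3) - 4/(x + 2) - 2/(x - 5): now ∫(-2/(x - 5)) dx + ∫(-4/(x + 2)) dx + ∫(-3/(x + 3)) dx.
Step 2. Evaluate the standard form [assuming x > -3]: now -3*log(x + 3) + ∫(-2/(x - 5)) dx + ∫(-4/(x + 2)) dx.
Step 3. Evaluate the standard form [assuming x > -2]: now -4*log(x + 2) - 3*log(x + 3) + ∫(-2/(x - 5)) dx.
Step 4. Evaluate the standard form [assuming x > 5]: now -2*log(x - 5) - 4*log(x + 2) - 3*log(x + 3).
Answer: -2*log(x - 5) - 4*log(x + 2) - 3*log(x + 3).


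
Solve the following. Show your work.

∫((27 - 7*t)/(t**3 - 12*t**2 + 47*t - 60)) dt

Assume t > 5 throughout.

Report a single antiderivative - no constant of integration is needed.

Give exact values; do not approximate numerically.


Step 1. Decompose ∫((27 - 7*t)/(t**3 - 12*t**2 + 47*t - 60)) dt by partial fractions, (27 - 7*t)/(t**3 - 12*t**2 + 47*t - 60) = 3/(t - 3) + 1/(t - 4) - 4/(t - 5): now ∫(-4/(t - 5)) dt + ∫(1/(t - 4)) dt + ∫(3/(t - 3)) dt.
Step 2. Evaluate the standard form [assuming t > 5]: now -4*log(t - 5) + ∫(1/(t - 4)) dt + ∫(3/(t - 3)) dt.
Step 3. Evaluate the standard form [assuming t > 4]: now -4*log(t - 5) + log(t - 4) + ∫(3/(t - 3)) dt.
Step 4. Evaluate the standard form [assuming t > 3]: now -4*log(t - 5) + log(t - 4) + 3*log(t - 3).
Answer: -4*log(t - 5) + log(t - 4) + 3*log(t - 3).


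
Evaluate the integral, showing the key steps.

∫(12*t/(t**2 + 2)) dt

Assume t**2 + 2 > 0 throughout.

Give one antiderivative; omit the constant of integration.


Step 1. Substitute u = t**2 + 2, turning ∫(12*t/(t**2 + 2)) dt into ∫(6/u) du: now ∫(6/u) du.
Step 2. Evaluate the standard form [assuming u > 0]: now 6*log(u).
Step 3. Substitute back u = t**2 + 2: now 6*log(t**2 + 2).
Answer: 6*log(t**2 + 2).


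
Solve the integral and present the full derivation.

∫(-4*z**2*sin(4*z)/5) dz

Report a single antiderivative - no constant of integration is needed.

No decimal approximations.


Step 1. Integrate ∫(-4*z**2*sin(4*z)/5) dz by parts with u = z**2, dv = (-4*sin(4*z)/5) dz, so v = cos(4*z)/5: now z**2*cos(4*z)/5 + ∫(-2*z*cos(4*z)/5) dz.
Step 2. Integrate ∫(-2*z*cos(4*z)/5) dz by parts with u = z, dv = (-2*cos(4*z)/5) dz, so v = -sin(4*z)/10: now z**2*cos(4*z)/5 - z*sin(4*z)/10 + ∫(sin(4*z)/10) dz.
Step 3. Evaluate the standard form: now z**2*cos(4*z)/5 - z*sin(4*z)/10 - cos(4*z)/40.
Answer: z**2*cos(4*z)/5 - z*sin(4*z)/10 - cos(4*z)/40.


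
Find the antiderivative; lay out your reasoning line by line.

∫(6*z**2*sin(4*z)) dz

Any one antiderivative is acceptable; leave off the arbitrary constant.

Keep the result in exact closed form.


Step 1. Integrate ∫(6*z**2*sin(4*z)) dz by parts with u = z**2, dv = (6*sin(4*z)) dz, so v = -3*cos(4*z)/2: now -3*z**2*cos(4*z)/2 + ∫(3*z*cos(4*z)) dz.
Step 2. Integrate ∫(3*z*cos(4*z)) dz by parts with u = z, dv = (3*cos(4*z)) dz, so v = 3*sin(4*z)/4: now -3*z**2*cos(4*z)/2 + 3*z*sin(4*z)/4 + ∫(-3*sin(4*z)/4) dz.
Step 3. Evaluate the standard form: now -3*z**2*cos(4*z)/2 + 3*z*sin(4*z)/4 + 3*cos(4*z)/16.
Answer: -3*z**2*cos(4*z)/2 + 3*z*sin(4*z)/4 + 3*cos(4*z)/16.


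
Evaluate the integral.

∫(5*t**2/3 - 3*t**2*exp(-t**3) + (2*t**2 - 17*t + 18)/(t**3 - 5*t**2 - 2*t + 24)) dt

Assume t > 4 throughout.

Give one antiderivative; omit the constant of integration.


Answer: 5*t**3/9 - 3*log(t - 4) + 3*log(t - 3) + 2*log(t + 2) + exp(-t**3).


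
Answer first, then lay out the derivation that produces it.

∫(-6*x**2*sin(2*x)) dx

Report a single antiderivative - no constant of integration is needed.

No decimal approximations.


The answer is 3*x**2*cos(2*x) - 3*x*sin(2*x) - 3*cos(2*x)/2.
Step 1. Integrate ∫(-6*x**2*sin(2*x)) dx by parts with u = x**2, dv = (-6*sin(2*x)) dx, so v = 3*cos(2*x): now 3*x**2*cos(2*x) + ∫(-6*x*cos(2*x)) dx.
Step 2. Integrate ∫(-6*x*cos(2*x)) dx by parts with u = x, dv = (-6*cos(2*x)) dx, so v = -3*sin(2*x): now 3*x**2*cos(2*x) - 3*x*sin(2*x) + ∫(3*sin(2*x)) dx.
Step 3. Evaluate the standard form: now 3*x**2*cos(2*x) - 3*x*sin(2*x) - 3*cos(2*x)/2.
Answer: 3*x**2*cos(2*x) - 3*x*sin(2*x) - 3*cos(2*x)/2.


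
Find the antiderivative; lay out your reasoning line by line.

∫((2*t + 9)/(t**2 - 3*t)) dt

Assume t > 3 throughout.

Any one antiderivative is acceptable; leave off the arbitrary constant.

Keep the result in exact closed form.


Step 1. Decompose ∫((2*t + 9)/(t**2 - 3*t)) dt by partial fractions, (2*t + 9)/(t**2 - 3*t) = 5/(t - 3) - 3/t: now ∫(-3/t) dt + ∫(5/(t - 3)) dt.
Step 2. Evaluate the standard form [assuming t > 0]: now -3*log(t) + ∫(5/(t - 3)) dt.
Step 3. Evaluate the standard form [assuming t > 3]: now -3*log(t) + 5*log(t - 3).
Answer: -3*log(t) + 5*log(t - 3).


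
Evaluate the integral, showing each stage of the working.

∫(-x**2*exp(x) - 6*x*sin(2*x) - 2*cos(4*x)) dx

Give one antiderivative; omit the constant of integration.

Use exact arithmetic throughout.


Step 1. Rewrite: now ∫(-6*x*sin(2*x)) dx + ∫(-x**2*exp(x)) dx + ∫(-2*cos(4*x)) dx.
Step 2. Integrate ∫(-x**2*exp(x)) dx by parts with u = x**2, dv = (-exp(x)) dx, so v = -exp(x): now -x**2*exp(x) + ∫(2*x*exp(x)) dx + ∫(-6*x*sin(2*x)) dx + ∫(-2*cos(4*x)) dx.
Step 3. Integrate ∫(2*x*exp(x)) dx by parts with u = x, dv = (2*exp(x)) dx, so v = 2*exp(x): now -x**2*exp(x) + 2*x*exp(x) + ∫(-6*x*sin(2*x)) dx + ∫(-2*exp(x)) dx + ∫(-2*cos(4*x)) dx.
Step 4. Evaluate the standard form: now -x**2*exp(x) + 2*x*exp(x) - 2*exp(x) + ∫(-6*x*sin(2*x)) dx + ∫(-2*cos(4*x)) dx.
Step 5. Integrate ∫(-6*x*sin(2*x)) dx by parts with u = x, dv = (-6*sin(2*x)) dx, so v = 3*cos(2*x): now -x**2*exp(x) + 2*x*exp(x) + 3*x*cos(2*x) - 2*exp(x) + ∫(-3*cos(2*x)) dx + ∫(-2*cos(4*x)) dx.
Step 6. Evaluate the standard form: now -x**2*exp(x) + 2*x*exp(x) + 3*x*cos(2*x) - 2*exp(x) - 3*sin(2*x)/2 + ∫(-2*cos(4*x)) dx.
Step 7. Evaluate the standard form: now -x**2*exp(x) + 2*x*exp(x) + 3*x*cos(2*x) - 2*exp(x) - 3*sin(2*x)/2 - sin(4*x)/2.
Answer: -x**2*exp(x) + 2*x*exp(x) + 3*x*cos(2*x) - 2*exp(x) - 3*sin(2*x)/2 - sin(4*x)/2.


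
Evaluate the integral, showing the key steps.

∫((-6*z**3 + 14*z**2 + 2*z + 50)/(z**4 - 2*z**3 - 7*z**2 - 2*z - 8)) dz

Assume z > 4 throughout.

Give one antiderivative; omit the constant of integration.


Step 1. Decompose ∫((-6*z**3 + 14*z**2 + 2*z + 50)/(z**4 - 2*z**3 - 7*z**2 - 2*z - 8)) dz by partial fractions, (-6*z**3 + 14*z**2 + 2*z + 50)/(z**4 - 2*z**3 - 7*z**2 - 2*z - 8) = -4/(z**2 + 1) - 5/(z + 2) - 1/(z - 4): now ∫(-1/(z - 4)) dz + ∫(-5/(z + 2)) dz + ∫(-4/(z**2 + 1)) dz.
Step 2. Evaluate the standard form [assuming z > 4]: now -log(z - 4) + ∫(-5/(z + 2)) dz + ∫(-4/(z**2 + 1)) dz.
Step 3. Evaluate the standard form [assuming z > -2]: now -log(z - 4) - 5*log(z + 2) + ∫(-4/(z**2 + 1)) dz.
Step 4. Evaluate the standard form: now -log(z - 4) - 5*log(z + 2) - 4*atan(z).
Answer: -log(z - 4) - 5*log(z + 2) - 4*atan(z).


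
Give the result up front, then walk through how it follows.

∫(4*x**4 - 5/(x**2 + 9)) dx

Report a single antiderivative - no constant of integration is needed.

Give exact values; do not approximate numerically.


The answer is 4*x**5/5 - 5*atan(x/3)/3.
Step 1. Rewrite: now ∫(4*x**4) dx + ∫(-5/(x**2 + 9)) dx.
Step 2. Evaluate the standard form: now 4*x**5/5 + ∫(-5/(x**2 + 9)) dx.
Step 3. Evaluate the standard form: now 4*x**5/5 - 5*atan(x/3)/3.
Answer: 4*x**5/5 - 5*atan(x/3)/3.


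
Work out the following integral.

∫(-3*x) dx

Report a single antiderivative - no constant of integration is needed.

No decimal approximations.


Answer: -3*x**2/2.


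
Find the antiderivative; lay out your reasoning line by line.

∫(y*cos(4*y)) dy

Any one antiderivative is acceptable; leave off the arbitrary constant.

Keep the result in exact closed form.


Step 1. Integrate ∫(y*cos(4*y)) dy by parts with u = y, dv = (cos(4*y)) dy, so v = sin(4*y)/4: now y*sin(4*y)/4 + ∫(-sin(4*y)/4) dy.
Step 2. Evaluate the standard form: now y*sin(4*y)/4 + cos(4*y)/16.
Answer: y*sin(4*y)/4 + cos(4*y)/16.


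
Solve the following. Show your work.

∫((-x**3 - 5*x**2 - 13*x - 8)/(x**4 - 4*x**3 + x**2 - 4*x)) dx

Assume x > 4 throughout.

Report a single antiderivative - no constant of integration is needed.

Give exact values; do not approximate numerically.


Step 1. Decompose ∫((-x**3 - 5*x**2 - 13*x - 8)/(x**4 - 4*x**3 + x**2 - 4*x)) dx by partial fractions, (-x**3 - 5*x**2 - 13*x - 8)/(x**4 - 4*x**3 + x**2 - 4*x) = 3/(x**2 + 1) - 3/(x - 4) + 2/x: now ∫(2/x) dx + ∫(-3/(x - 4)) dx + ∫(3/(x**2 + 1)) dx.
Step 2. Evaluate the standard form [assuming x > 4]: now -3*log(x - 4) + ∫(2/x) dx + ∫(3/(x**2 + 1)) dx.
Step 3. Evaluate the standard form [assuming x > 0]: now 2*log(x) - 3*log(x - 4) + ∫(3/(x**2 + 1)) dx.
Step 4. Evaluate the standard form: now 2*log(x) - 3*log(x - 4) + 3*atan(x).
Answer: 2*log(x) - 3*log(x - 4) + 3*atan(x).
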